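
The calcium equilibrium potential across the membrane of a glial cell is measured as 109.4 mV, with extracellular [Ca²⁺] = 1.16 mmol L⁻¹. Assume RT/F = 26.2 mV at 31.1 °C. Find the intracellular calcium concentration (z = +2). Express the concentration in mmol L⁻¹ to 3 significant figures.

Nernst: E = (26.2/2) · ln([out]/[in]), so ln([out]/[in]) = 109.4 × 2 / 26.2 = 8.3511.
[out]/[in] = e^(8.3511) = 4235.
[in] = 1.16 / 4235 = 0.0002739 mmol L⁻¹.

0.000274 mmol L⁻¹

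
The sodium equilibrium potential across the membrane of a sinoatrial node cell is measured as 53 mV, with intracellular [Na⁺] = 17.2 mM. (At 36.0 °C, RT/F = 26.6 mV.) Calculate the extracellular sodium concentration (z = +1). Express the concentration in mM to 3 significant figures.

126 mM

Nernst: E = (26.6/1) · ln([out]/[in]), so ln([out]/[in]) = 53.0 × 1 / 26.6 = 1.9925.
[out]/[in] = e^(1.9925) = 7.334.
[out] = 7.334 × 17.2 = 126.1 mM.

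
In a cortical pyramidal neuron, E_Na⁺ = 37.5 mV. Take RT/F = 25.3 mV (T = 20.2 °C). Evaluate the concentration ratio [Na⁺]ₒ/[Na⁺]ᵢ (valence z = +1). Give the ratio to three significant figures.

ln([out]/[in]) = E·z/(25.3) = 37.5 × 1 / 25.3 = 1.4822
[out]/[in] = e^(1.4822) = 4.403

4.40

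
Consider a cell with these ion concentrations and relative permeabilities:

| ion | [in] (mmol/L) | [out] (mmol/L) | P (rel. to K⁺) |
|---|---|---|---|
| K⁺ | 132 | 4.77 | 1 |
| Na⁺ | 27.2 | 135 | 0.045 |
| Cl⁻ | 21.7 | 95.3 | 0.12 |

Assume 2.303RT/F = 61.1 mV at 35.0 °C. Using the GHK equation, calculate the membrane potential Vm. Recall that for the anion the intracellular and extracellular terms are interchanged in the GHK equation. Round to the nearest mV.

-63 mV

Vm = 61.1 · log₁₀[(Σ P·[cation]ₒ + Σ P·[anion]ᵢ) / (Σ P·[cation]ᵢ + Σ P·[anion]ₒ)]
Numerator = 1×4.77 + 0.045×135 + 0.12×21.7 = 13.45
Denominator = 1×132 + 0.045×27.2 + 0.12×95.3 = 144.7
Vm = 61.1 · log₁₀(0.09297) = 61.1 × (-1.0317) = -63.03 mV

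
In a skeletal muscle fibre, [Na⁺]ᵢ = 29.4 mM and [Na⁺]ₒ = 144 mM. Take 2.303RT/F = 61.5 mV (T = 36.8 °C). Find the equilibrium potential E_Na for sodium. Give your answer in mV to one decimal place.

42.4 mV

E = (61.5/z) · log₁₀([Na⁺]_out/[Na⁺]_in) with z = +1.
= (61.5/1) · log₁₀(144/29.4) = 61.50 · log₁₀(4.898)
= 61.50 · (0.6900) = 42.44 mV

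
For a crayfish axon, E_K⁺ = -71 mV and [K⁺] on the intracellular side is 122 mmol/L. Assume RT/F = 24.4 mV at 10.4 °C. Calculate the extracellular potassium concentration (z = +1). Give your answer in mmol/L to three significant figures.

Nernst: E = (24.4/1) · ln([out]/[in]), so ln([out]/[in]) = -71.0 × 1 / 24.4 = -2.9098.
[out]/[in] = e^(-2.9098) = 0.05448.
[out] = 0.05448 × 122 = 6.647 mmol/L.

6.65 mmol/L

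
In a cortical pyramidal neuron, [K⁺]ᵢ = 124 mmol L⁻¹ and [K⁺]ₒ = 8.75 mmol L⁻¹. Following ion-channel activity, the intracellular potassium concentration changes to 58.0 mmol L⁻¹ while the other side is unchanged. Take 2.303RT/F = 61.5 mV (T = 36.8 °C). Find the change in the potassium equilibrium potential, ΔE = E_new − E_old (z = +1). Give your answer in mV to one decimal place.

E_old = (61.5/1)·log₁₀(8.75/124) = -70.81 mV
E_new = (61.5/1)·log₁₀(8.75/58.0) = -50.52 mV
ΔE = -50.52 − (-70.81) = 20.29 mV

20.3 mV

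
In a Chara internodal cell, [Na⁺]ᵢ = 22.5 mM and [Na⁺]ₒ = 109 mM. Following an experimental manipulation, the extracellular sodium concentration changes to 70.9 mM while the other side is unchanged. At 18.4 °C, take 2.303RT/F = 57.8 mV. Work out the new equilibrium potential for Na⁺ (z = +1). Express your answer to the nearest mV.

After the shift: [Na⁺]_out = 70.9, [Na⁺]_in = 22.5 mM.
E_new = (57.8/1)·log₁₀(70.9/22.5) = 57.80 · (0.4985) = 28.81 mV

29 mV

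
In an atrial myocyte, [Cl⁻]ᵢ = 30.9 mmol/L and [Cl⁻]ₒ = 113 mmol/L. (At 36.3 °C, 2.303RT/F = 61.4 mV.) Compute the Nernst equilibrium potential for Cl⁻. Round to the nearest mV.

E = (61.4/z) · log₁₀([Cl⁻]_out/[Cl⁻]_in) with z = -1.
For an anion, dividing by z = -1 reverses the sign.
= (61.4/-1) · log₁₀(113/30.9) = -61.40 · log₁₀(3.657)
= -61.40 · (0.5631) = -34.58 mV

-35 mV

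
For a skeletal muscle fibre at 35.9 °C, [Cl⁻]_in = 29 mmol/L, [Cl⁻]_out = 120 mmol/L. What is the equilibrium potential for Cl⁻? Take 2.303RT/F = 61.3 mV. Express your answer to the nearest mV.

-38 mV

E = (61.3/z) · log₁₀([Cl⁻]_out/[Cl⁻]_in) with z = -1.
For an anion, dividing by z = -1 reverses the sign.
= (61.3/-1) · log₁₀(120/29) = -61.30 · log₁₀(4.138)
= -61.30 · (0.6168) = -37.81 mV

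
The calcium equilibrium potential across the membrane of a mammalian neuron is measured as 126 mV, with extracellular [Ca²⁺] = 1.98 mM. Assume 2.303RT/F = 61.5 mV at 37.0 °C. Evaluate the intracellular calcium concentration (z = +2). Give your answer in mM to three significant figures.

Nernst: E = (61.5/2) · log₁₀([out]/[in]), so log₁₀([out]/[in]) = 126.0 × 2 / 61.5 = 4.0976.
[out]/[in] = 10^(4.0976) = 1.252e+04.
[in] = 1.98 / 1.252e+04 = 0.0001582 mM.

0.000158 mM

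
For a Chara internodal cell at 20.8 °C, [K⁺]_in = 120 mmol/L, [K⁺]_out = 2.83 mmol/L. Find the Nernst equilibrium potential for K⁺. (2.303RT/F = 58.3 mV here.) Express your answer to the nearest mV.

-95 mV

E = (58.3/z) · log₁₀([K⁺]_out/[K⁺]_in) with z = +1.
= (58.3/1) · log₁₀(2.83/120) = 58.30 · log₁₀(0.02358)
= 58.30 · (-1.6274) = -94.88 mV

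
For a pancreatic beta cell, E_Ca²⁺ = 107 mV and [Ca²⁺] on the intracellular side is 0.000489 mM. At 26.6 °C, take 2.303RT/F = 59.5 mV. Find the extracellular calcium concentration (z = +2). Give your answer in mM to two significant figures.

Nernst: E = (59.5/2) · log₁₀([out]/[in]), so log₁₀([out]/[in]) = 107.0 × 2 / 59.5 = 3.5966.
[out]/[in] = 10^(3.5966) = 3950.
[out] = 3950 × 0.000489 = 1.932 mM.

1.9 mM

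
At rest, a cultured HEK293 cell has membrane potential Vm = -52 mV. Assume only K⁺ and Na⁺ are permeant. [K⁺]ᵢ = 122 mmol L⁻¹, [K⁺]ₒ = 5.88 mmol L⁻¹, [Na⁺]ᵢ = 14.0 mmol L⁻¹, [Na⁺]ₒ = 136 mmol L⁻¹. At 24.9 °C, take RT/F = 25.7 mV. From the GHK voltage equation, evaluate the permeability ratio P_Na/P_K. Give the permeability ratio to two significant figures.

Let α = P_Na/P_K. GHK: Vm = 25.7·ln[(Kₒ + α·Naₒ)/(Kᵢ + α·Naᵢ)].
e^(Vm/25.7) = e^(-52.0/25.7) = 0.13221
So 0.13221·(Kᵢ + α·Naᵢ) = Kₒ + α·Naₒ → α = (0.13221·122.0 − 5.88) / (136.0 − 0.13221·14.0)
α = (16.13 − 5.88) / (136.0 − 1.851) = 10.25/134.1 = 0.07641

0.076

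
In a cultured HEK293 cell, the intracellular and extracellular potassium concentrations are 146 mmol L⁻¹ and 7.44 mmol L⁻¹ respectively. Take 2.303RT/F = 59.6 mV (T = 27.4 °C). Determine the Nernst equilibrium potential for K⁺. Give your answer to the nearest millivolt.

-77 mV

E = (59.6/z) · log₁₀([K⁺]_out/[K⁺]_in) with z = +1.
= (59.6/1) · log₁₀(7.44/146) = 59.60 · log₁₀(0.05096)
= 59.60 · (-1.2928) = -77.05 mV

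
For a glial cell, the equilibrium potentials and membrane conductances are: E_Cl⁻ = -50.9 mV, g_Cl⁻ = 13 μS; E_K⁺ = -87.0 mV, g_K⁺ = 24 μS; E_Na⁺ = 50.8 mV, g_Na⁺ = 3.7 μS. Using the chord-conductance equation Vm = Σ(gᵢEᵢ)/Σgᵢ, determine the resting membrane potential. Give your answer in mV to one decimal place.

Σ gᵢEᵢ = 13·(-50.9) + 24·(-87.0) + 3.7·(50.8) = -2561.74
Σ gᵢ = 13 + 24 + 3.7 = 40.7
Vm = -2561.74 / 40.7 = -62.94 mV

-62.9 mV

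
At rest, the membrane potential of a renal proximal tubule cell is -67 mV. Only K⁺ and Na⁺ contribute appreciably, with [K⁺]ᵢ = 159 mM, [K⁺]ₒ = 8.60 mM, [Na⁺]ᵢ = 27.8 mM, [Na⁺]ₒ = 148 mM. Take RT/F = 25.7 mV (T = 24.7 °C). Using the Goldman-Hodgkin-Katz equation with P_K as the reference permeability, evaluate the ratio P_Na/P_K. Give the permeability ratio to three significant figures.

Let α = P_Na/P_K. GHK: Vm = 25.7·ln[(Kₒ + α·Naₒ)/(Kᵢ + α·Naᵢ)].
e^(Vm/25.7) = e^(-67.0/25.7) = 0.073755
So 0.073755·(Kᵢ + α·Naᵢ) = Kₒ + α·Naₒ → α = (0.073755·159.0 − 8.6) / (148.0 − 0.073755·27.8)
α = (11.73 − 8.6) / (148.0 − 2.05) = 3.127/145.9 = 0.02143

0.0214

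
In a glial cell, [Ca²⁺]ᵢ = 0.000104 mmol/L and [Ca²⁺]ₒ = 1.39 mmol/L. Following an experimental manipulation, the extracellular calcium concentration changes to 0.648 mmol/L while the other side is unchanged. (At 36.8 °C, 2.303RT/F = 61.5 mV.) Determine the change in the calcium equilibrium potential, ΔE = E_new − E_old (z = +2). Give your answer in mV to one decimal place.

E_old = (61.5/2)·log₁₀(1.39/0.000104) = 126.87 mV
E_new = (61.5/2)·log₁₀(0.648/0.000104) = 116.68 mV
ΔE = 116.68 − (126.87) = -10.19 mV

-10.2 mV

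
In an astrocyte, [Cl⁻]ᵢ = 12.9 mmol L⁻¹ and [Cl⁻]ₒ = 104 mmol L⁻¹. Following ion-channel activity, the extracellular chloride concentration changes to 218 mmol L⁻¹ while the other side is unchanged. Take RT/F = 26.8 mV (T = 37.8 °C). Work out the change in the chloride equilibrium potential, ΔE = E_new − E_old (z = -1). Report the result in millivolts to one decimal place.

-19.8 mV

E_old = (26.8/-1)·ln(104/12.9) = -55.94 mV
E_new = (26.8/-1)·ln(218/12.9) = -75.77 mV
ΔE = -75.77 − (-55.94) = -19.83 mV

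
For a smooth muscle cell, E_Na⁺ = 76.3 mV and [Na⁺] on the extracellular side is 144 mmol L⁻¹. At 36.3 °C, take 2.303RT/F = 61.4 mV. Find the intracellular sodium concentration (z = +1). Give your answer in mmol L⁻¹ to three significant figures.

Nernst: E = (61.4/1) · log₁₀([out]/[in]), so log₁₀([out]/[in]) = 76.3 × 1 / 61.4 = 1.2427.
[out]/[in] = 10^(1.2427) = 17.49.
[in] = 144 / 17.49 = 8.236 mmol L⁻¹.

8.24 mmol L⁻¹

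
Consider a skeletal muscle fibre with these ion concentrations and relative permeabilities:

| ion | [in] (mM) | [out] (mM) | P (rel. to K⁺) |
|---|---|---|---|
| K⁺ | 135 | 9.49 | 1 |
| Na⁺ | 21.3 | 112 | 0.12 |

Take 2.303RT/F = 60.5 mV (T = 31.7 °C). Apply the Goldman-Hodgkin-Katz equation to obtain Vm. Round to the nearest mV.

-47 mV

Vm = 60.5 · log₁₀[(Σ P·[cation]ₒ + Σ P·[anion]ᵢ) / (Σ P·[cation]ᵢ + Σ P·[anion]ₒ)]
Numerator = 1×9.49 + 0.12×112 = 22.93
Denominator = 1×135 + 0.12×21.3 = 137.6
Vm = 60.5 · log₁₀(0.1667) = 60.5 × (-0.7781) = -47.07 mV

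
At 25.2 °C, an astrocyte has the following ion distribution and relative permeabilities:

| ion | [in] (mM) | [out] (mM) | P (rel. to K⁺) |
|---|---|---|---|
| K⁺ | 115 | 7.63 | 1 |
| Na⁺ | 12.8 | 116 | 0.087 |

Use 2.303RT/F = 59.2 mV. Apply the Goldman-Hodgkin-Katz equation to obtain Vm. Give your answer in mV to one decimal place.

Vm = 59.2 · log₁₀[(Σ P·[cation]ₒ + Σ P·[anion]ᵢ) / (Σ P·[cation]ᵢ + Σ P·[anion]ₒ)]
Numerator = 1×7.63 + 0.087×116 = 17.72
Denominator = 1×115 + 0.087×12.8 = 116.1
Vm = 59.2 · log₁₀(0.15263) = 59.2 × (-0.8164) = -48.33 mV

-48.3 mV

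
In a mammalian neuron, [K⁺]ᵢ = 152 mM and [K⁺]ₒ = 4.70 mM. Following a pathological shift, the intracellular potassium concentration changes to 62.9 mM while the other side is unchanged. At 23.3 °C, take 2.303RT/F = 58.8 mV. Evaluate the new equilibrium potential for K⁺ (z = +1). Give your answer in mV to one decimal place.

After the shift: [K⁺]_out = 4.70, [K⁺]_in = 62.9 mM.
E_new = (58.8/1)·log₁₀(4.70/62.9) = 58.80 · (-1.1266) = -66.24 mV

-66.2 mV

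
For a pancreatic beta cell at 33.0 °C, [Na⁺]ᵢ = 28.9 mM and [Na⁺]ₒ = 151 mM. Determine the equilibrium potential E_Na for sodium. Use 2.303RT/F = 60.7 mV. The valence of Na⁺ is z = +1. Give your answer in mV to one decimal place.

E = (60.7/z) · log₁₀([Na⁺]_out/[Na⁺]_in) with z = +1.
= (60.7/1) · log₁₀(151/28.9) = 60.70 · log₁₀(5.225)
= 60.70 · (0.7181) = 43.59 mV

43.6 mV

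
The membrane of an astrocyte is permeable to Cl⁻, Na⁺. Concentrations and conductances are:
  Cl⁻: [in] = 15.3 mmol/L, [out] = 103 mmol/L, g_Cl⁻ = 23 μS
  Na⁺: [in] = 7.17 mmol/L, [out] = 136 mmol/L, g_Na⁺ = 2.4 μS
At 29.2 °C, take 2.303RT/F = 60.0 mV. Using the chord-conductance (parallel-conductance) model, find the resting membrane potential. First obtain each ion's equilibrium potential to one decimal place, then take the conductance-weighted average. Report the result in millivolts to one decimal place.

E_Cl⁻ = (60.0/-1)·log₁₀(103/15.3) = -49.7 mV
E_Na⁺ = (60.0/1)·log₁₀(136/7.17) = 76.7 mV
Vm = (Σ gᵢEᵢ)/(Σ gᵢ) = (23·-49.7 + 2.4·76.7) / (23 + 2.4)
= -959.02 / 25.4 = -37.76 mV

-37.8 mV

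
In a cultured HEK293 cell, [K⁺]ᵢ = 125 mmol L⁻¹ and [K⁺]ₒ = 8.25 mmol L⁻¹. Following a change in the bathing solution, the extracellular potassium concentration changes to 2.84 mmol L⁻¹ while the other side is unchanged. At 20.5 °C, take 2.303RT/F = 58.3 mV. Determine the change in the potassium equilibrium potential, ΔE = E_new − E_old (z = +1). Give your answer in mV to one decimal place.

-27.0 mV

E_old = (58.3/1)·log₁₀(8.25/125) = -68.82 mV
E_new = (58.3/1)·log₁₀(2.84/125) = -95.82 mV
ΔE = -95.82 − (-68.82) = -27.00 mV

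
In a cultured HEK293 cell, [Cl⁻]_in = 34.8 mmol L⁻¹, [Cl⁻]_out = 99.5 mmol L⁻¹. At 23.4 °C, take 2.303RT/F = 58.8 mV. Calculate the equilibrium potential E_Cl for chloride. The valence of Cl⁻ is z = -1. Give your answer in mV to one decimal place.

E = (58.8/z) · log₁₀([Cl⁻]_out/[Cl⁻]_in) with z = -1.
For an anion, dividing by z = -1 reverses the sign.
= (58.8/-1) · log₁₀(99.5/34.8) = -58.80 · log₁₀(2.859)
= -58.80 · (0.4562) = -26.83 mV

-26.8 mV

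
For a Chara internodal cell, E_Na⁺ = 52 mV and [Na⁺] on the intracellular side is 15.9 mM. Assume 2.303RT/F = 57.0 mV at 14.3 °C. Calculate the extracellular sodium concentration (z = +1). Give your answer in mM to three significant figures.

130 mM

Nernst: E = (57.0/1) · log₁₀([out]/[in]), so log₁₀([out]/[in]) = 52.0 × 1 / 57.0 = 0.9123.
[out]/[in] = 10^(0.9123) = 8.171.
[out] = 8.171 × 15.9 = 129.9 mM.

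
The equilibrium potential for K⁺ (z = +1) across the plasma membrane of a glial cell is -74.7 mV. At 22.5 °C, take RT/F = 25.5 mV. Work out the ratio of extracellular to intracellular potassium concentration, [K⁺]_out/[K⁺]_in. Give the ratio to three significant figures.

ln([out]/[in]) = E·z/(25.5) = -74.7 × 1 / 25.5 = -2.9294
[out]/[in] = e^(-2.9294) = 0.05343

0.0534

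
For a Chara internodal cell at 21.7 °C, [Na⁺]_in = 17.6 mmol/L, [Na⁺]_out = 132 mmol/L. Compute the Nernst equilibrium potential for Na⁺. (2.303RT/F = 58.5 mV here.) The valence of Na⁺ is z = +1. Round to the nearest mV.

51 mV

E = (58.5/z) · log₁₀([Na⁺]_out/[Na⁺]_in) with z = +1.
= (58.5/1) · log₁₀(132/17.6) = 58.50 · log₁₀(7.5)
= 58.50 · (0.8751) = 51.19 mV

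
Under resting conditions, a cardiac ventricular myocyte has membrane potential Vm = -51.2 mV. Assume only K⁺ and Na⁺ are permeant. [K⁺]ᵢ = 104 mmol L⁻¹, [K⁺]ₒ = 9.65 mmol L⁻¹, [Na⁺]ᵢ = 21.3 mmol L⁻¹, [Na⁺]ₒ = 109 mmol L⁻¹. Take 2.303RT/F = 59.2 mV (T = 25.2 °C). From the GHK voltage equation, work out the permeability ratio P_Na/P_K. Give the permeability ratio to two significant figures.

0.043

Let α = P_Na/P_K. GHK: Vm = 59.2·log₁₀[(Kₒ + α·Naₒ)/(Kᵢ + α·Naᵢ)].
10^(Vm/59.2) = 10^(-51.2/59.2) = 0.1365
So 0.1365·(Kᵢ + α·Naᵢ) = Kₒ + α·Naₒ → α = (0.1365·104.0 − 9.65) / (109.0 − 0.1365·21.3)
α = (14.2 − 9.65) / (109.0 − 2.907) = 4.546/106.1 = 0.04285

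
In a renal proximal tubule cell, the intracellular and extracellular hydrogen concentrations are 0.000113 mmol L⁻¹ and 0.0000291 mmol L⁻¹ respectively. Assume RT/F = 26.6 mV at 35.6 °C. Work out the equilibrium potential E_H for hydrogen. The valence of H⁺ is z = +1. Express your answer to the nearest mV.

-36 mV

E = (26.6/z) · ln([H⁺]_out/[H⁺]_in) with z = +1.
= (26.6/1) · ln(0.0000291/0.000113) = 26.60 · ln(0.2575)
= 26.60 · (-1.3566) = -36.09 mV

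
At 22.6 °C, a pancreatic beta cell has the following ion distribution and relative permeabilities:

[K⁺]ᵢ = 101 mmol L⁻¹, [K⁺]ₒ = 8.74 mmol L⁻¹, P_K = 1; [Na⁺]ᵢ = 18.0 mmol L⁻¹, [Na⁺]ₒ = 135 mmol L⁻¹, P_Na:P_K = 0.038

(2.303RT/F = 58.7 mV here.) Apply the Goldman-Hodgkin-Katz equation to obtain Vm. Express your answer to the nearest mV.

Vm = 58.7 · log₁₀[(Σ P·[cation]ₒ + Σ P·[anion]ᵢ) / (Σ P·[cation]ᵢ + Σ P·[anion]ₒ)]
Numerator = 1×8.74 + 0.038×135 = 13.87
Denominator = 1×101 + 0.038×18.0 = 101.7
Vm = 58.7 · log₁₀(0.1364) = 58.7 × (-0.8652) = -50.79 mV

-51 mV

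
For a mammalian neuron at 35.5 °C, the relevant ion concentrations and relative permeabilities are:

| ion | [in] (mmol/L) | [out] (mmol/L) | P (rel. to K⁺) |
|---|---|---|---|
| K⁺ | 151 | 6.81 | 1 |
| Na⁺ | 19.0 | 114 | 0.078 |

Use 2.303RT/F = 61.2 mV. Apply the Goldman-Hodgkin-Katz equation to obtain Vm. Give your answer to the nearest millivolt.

Vm = 61.2 · log₁₀[(Σ P·[cation]ₒ + Σ P·[anion]ᵢ) / (Σ P·[cation]ᵢ + Σ P·[anion]ₒ)]
Numerator = 1×6.81 + 0.078×114 = 15.7
Denominator = 1×151 + 0.078×19.0 = 152.5
Vm = 61.2 · log₁₀(0.10298) = 61.2 × (-0.9873) = -60.42 mV

-60 mV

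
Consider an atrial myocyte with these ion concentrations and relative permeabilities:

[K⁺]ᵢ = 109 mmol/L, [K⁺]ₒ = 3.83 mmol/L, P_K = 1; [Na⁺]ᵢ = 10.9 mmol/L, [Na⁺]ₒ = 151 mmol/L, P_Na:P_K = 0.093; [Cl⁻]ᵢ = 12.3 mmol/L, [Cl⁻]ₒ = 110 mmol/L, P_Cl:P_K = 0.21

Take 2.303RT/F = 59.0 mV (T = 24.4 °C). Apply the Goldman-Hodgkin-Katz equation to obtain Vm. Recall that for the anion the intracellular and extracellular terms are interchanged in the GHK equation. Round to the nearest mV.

Vm = 59.0 · log₁₀[(Σ P·[cation]ₒ + Σ P·[anion]ᵢ) / (Σ P·[cation]ᵢ + Σ P·[anion]ₒ)]
Numerator = 1×3.83 + 0.093×151 + 0.21×12.3 = 20.46
Denominator = 1×109 + 0.093×10.9 + 0.21×110 = 133.1
Vm = 59.0 · log₁₀(0.15367) = 59.0 × (-0.8134) = -47.99 mV

-48 mV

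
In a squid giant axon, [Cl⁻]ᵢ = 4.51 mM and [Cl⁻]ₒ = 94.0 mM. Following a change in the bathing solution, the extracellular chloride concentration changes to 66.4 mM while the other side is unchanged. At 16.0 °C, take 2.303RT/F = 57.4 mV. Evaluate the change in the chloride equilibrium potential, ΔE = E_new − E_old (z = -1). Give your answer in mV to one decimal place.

E_old = (57.4/-1)·log₁₀(94.0/4.51) = -75.71 mV
E_new = (57.4/-1)·log₁₀(66.4/4.51) = -67.04 mV
ΔE = -67.04 − (-75.71) = 8.67 mV

8.7 mV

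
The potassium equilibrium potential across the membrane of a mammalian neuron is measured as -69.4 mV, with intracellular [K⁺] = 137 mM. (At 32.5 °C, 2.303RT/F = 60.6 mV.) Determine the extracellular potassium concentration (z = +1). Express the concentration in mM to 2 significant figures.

Nernst: E = (60.6/1) · log₁₀([out]/[in]), so log₁₀([out]/[in]) = -69.4 × 1 / 60.6 = -1.1452.
[out]/[in] = 10^(-1.1452) = 0.07158.
[out] = 0.07158 × 137 = 9.806 mM.

9.8 mM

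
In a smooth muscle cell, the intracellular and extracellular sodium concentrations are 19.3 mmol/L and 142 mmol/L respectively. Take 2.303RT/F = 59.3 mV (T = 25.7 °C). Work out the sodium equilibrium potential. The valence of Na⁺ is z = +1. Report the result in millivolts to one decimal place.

51.4 mV

E = (59.3/z) · log₁₀([Na⁺]_out/[Na⁺]_in) with z = +1.
= (59.3/1) · log₁₀(142/19.3) = 59.30 · log₁₀(7.358)
= 59.30 · (0.8667) = 51.40 mV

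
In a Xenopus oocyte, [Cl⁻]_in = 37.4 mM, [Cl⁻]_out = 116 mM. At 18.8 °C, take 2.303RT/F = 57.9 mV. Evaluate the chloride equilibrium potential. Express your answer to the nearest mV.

E = (57.9/z) · log₁₀([Cl⁻]_out/[Cl⁻]_in) with z = -1.
For an anion, dividing by z = -1 reverses the sign.
= (57.9/-1) · log₁₀(116/37.4) = -57.90 · log₁₀(3.102)
= -57.90 · (0.4916) = -28.46 mV

-28 mV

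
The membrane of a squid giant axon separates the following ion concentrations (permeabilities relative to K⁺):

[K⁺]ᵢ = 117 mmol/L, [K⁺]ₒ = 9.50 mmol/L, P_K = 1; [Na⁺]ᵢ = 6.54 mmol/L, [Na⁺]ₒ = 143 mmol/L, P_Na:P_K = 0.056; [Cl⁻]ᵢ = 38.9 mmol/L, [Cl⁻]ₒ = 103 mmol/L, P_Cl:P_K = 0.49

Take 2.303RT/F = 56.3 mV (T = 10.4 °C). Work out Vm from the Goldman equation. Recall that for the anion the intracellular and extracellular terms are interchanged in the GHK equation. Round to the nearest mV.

-37 mV

Vm = 56.3 · log₁₀[(Σ P·[cation]ₒ + Σ P·[anion]ᵢ) / (Σ P·[cation]ᵢ + Σ P·[anion]ₒ)]
Numerator = 1×9.50 + 0.056×143 + 0.49×38.9 = 36.57
Denominator = 1×117 + 0.056×6.54 + 0.49×103 = 167.8
Vm = 56.3 · log₁₀(0.21789) = 56.3 × (-0.6618) = -37.26 mV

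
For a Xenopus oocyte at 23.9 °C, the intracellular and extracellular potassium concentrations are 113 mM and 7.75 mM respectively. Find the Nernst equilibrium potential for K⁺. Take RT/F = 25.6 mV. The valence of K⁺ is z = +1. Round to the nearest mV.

-69 mV

E = (25.6/z) · ln([K⁺]_out/[K⁺]_in) with z = +1.
= (25.6/1) · ln(7.75/113) = 25.60 · ln(0.06858)
= 25.60 · (-2.6797) = -68.60 mV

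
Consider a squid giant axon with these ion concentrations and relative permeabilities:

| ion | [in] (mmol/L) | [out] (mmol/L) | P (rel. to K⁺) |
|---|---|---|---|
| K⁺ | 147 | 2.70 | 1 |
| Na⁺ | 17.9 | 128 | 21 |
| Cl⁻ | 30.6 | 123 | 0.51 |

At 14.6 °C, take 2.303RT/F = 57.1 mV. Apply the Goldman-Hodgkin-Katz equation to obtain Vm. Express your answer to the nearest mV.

Vm = 57.1 · log₁₀[(Σ P·[cation]ₒ + Σ P·[anion]ᵢ) / (Σ P·[cation]ᵢ + Σ P·[anion]ₒ)]
Numerator = 1×2.70 + 21×128 + 0.51×30.6 = 2706
Denominator = 1×147 + 21×17.9 + 0.51×123 = 585.6
Vm = 57.1 · log₁₀(4.6212) = 57.1 × (0.6648) = 37.96 mV

38 mV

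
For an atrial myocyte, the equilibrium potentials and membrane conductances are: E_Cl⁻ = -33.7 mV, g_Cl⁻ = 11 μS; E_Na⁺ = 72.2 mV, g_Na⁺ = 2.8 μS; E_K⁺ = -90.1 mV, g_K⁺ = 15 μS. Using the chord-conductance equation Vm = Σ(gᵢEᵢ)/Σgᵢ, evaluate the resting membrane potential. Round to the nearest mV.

-53 mV

Σ gᵢEᵢ = 11·(-33.7) + 2.8·(72.2) + 15·(-90.1) = -1520.04
Σ gᵢ = 11 + 2.8 + 15 = 28.8
Vm = -1520.04 / 28.8 = -52.78 mV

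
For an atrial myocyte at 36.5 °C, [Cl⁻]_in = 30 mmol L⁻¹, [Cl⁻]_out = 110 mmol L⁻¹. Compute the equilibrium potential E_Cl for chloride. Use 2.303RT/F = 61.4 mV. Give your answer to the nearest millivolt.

E = (61.4/z) · log₁₀([Cl⁻]_out/[Cl⁻]_in) with z = -1.
For an anion, dividing by z = -1 reverses the sign.
= (61.4/-1) · log₁₀(110/30) = -61.40 · log₁₀(3.667)
= -61.40 · (0.5643) = -34.65 mV

-35 mV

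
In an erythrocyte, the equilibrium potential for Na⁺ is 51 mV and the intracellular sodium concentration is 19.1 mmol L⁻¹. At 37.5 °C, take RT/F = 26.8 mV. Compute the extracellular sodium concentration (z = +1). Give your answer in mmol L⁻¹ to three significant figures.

128 mmol L⁻¹

Nernst: E = (26.8/1) · ln([out]/[in]), so ln([out]/[in]) = 51.0 × 1 / 26.8 = 1.9030.
[out]/[in] = e^(1.9030) = 6.706.
[out] = 6.706 × 19.1 = 128.1 mmol L⁻¹.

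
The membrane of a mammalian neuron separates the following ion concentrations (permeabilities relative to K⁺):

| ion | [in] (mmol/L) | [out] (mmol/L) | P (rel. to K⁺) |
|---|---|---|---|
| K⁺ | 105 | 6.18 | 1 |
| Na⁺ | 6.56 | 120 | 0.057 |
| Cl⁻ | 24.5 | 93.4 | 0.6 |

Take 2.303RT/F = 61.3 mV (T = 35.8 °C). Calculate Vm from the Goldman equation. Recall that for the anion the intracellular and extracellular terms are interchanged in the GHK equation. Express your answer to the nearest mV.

Vm = 61.3 · log₁₀[(Σ P·[cation]ₒ + Σ P·[anion]ᵢ) / (Σ P·[cation]ᵢ + Σ P·[anion]ₒ)]
Numerator = 1×6.18 + 0.057×120 + 0.6×24.5 = 27.72
Denominator = 1×105 + 0.057×6.56 + 0.6×93.4 = 161.4
Vm = 61.3 · log₁₀(0.17173) = 61.3 × (-0.7651) = -46.90 mV

-47 mV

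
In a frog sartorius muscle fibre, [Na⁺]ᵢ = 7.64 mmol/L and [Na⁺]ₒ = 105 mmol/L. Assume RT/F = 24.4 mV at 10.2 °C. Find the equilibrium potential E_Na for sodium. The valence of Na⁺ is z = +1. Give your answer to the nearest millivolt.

64 mV

E = (24.4/z) · ln([Na⁺]_out/[Na⁺]_in) with z = +1.
= (24.4/1) · ln(105/7.64) = 24.40 · ln(13.74)
= 24.40 · (2.6206) = 63.94 mV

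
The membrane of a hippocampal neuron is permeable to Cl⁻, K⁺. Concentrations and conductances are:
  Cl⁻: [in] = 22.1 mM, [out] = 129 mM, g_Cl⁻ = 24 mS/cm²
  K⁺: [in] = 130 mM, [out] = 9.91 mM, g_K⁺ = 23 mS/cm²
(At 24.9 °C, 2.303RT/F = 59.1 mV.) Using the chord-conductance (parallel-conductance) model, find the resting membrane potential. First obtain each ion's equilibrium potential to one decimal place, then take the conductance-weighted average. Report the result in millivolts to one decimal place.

-55.5 mV

E_Cl⁻ = (59.1/-1)·log₁₀(129/22.1) = -45.3 mV
E_K⁺ = (59.1/1)·log₁₀(9.91/130) = -66.1 mV
Vm = (Σ gᵢEᵢ)/(Σ gᵢ) = (24·-45.3 + 23·-66.1) / (24 + 23)
= -2607.50 / 47 = -55.48 mV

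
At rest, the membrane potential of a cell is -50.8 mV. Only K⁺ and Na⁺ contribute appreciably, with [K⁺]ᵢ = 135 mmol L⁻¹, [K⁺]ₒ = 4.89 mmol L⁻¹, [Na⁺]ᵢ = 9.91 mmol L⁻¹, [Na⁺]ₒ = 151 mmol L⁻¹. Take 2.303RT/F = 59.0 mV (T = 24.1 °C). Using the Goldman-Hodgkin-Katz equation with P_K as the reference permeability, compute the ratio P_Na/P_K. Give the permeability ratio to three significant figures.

0.0916

Let α = P_Na/P_K. GHK: Vm = 59.0·log₁₀[(Kₒ + α·Naₒ)/(Kᵢ + α·Naᵢ)].
10^(Vm/59.0) = 10^(-50.8/59.0) = 0.13772
So 0.13772·(Kᵢ + α·Naᵢ) = Kₒ + α·Naₒ → α = (0.13772·135.0 − 4.89) / (151.0 − 0.13772·9.91)
α = (18.59 − 4.89) / (151.0 − 1.365) = 13.7/149.6 = 0.09157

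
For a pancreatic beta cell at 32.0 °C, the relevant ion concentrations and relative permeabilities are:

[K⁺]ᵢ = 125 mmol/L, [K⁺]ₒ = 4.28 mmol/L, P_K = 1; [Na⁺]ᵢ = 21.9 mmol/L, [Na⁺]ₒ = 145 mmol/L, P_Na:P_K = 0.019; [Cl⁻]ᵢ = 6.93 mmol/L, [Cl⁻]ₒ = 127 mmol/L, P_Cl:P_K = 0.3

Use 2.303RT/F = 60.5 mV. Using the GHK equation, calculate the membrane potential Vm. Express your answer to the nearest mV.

Vm = 60.5 · log₁₀[(Σ P·[cation]ₒ + Σ P·[anion]ᵢ) / (Σ P·[cation]ᵢ + Σ P·[anion]ₒ)]
Numerator = 1×4.28 + 0.019×145 + 0.3×6.93 = 9.114
Denominator = 1×125 + 0.019×21.9 + 0.3×127 = 163.5
Vm = 60.5 · log₁₀(0.055738) = 60.5 × (-1.2539) = -75.86 mV

-76 mV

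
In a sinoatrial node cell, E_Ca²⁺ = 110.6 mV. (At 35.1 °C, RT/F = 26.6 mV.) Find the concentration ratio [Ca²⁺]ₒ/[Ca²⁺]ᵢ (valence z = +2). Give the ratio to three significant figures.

ln([out]/[in]) = E·z/(26.6) = 110.6 × 2 / 26.6 = 8.3158
[out]/[in] = e^(8.3158) = 4088

4090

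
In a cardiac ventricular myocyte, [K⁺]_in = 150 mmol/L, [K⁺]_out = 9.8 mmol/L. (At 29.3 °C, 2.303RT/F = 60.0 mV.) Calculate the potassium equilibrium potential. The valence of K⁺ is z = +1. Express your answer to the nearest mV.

E = (60.0/z) · log₁₀([K⁺]_out/[K⁺]_in) with z = +1.
= (60.0/1) · log₁₀(9.8/150) = 60.00 · log₁₀(0.06533)
= 60.00 · (-1.1849) = -71.09 mV

-71 mV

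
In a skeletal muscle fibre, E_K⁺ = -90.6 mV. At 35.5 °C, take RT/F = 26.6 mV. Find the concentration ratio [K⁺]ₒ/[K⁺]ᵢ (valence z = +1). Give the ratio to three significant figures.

0.0332

ln([out]/[in]) = E·z/(26.6) = -90.6 × 1 / 26.6 = -3.4060
[out]/[in] = e^(-3.4060) = 0.03317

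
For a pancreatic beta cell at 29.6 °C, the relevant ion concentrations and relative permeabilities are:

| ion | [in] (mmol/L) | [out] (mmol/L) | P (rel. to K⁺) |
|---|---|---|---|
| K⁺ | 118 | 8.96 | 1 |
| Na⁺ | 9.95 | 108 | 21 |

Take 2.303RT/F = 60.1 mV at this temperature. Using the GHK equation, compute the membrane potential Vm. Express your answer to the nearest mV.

51 mV

Vm = 60.1 · log₁₀[(Σ P·[cation]ₒ + Σ P·[anion]ᵢ) / (Σ P·[cation]ᵢ + Σ P·[anion]ₒ)]
Numerator = 1×8.96 + 21×108 = 2277
Denominator = 1×118 + 21×9.95 = 326.9
Vm = 60.1 · log₁₀(6.9642) = 60.1 × (0.8429) = 50.66 mV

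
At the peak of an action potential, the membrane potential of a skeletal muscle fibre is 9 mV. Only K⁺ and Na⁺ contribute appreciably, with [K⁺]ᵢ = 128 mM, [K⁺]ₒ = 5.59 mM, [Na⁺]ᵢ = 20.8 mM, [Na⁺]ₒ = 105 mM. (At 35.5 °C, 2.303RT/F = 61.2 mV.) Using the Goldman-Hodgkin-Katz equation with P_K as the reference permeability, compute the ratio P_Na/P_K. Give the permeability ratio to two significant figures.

2.3

Let α = P_Na/P_K. GHK: Vm = 61.2·log₁₀[(Kₒ + α·Naₒ)/(Kᵢ + α·Naᵢ)].
10^(Vm/61.2) = 10^(9.0/61.2) = 1.403
So 1.403·(Kᵢ + α·Naᵢ) = Kₒ + α·Naₒ → α = (1.403·128.0 − 5.59) / (105.0 − 1.403·20.8)
α = (179.6 − 5.59) / (105.0 − 29.18) = 174/75.82 = 2.295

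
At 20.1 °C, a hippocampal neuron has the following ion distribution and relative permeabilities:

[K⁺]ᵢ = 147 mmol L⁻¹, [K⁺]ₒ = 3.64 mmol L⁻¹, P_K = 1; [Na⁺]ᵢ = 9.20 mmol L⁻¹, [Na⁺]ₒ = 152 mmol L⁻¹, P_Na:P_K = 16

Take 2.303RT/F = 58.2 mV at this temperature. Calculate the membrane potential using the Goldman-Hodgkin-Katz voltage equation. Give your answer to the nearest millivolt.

Vm = 58.2 · log₁₀[(Σ P·[cation]ₒ + Σ P·[anion]ᵢ) / (Σ P·[cation]ᵢ + Σ P·[anion]ₒ)]
Numerator = 1×3.64 + 16×152 = 2436
Denominator = 1×147 + 16×9.20 = 294.2
Vm = 58.2 · log₁₀(8.2789) = 58.2 × (0.9180) = 53.43 mV

53 mV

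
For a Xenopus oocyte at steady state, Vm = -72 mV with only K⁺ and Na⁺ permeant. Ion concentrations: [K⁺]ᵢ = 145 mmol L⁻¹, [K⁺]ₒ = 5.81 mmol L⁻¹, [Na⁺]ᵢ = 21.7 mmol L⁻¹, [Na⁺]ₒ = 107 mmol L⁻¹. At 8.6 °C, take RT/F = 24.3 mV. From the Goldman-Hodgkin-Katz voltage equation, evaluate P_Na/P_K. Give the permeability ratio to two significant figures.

Let α = P_Na/P_K. GHK: Vm = 24.3·ln[(Kₒ + α·Naₒ)/(Kᵢ + α·Naᵢ)].
e^(Vm/24.3) = e^(-72.0/24.3) = 0.051666
So 0.051666·(Kᵢ + α·Naᵢ) = Kₒ + α·Naₒ → α = (0.051666·145.0 − 5.81) / (107.0 − 0.051666·21.7)
α = (7.492 − 5.81) / (107.0 − 1.121) = 1.682/105.9 = 0.01588

0.016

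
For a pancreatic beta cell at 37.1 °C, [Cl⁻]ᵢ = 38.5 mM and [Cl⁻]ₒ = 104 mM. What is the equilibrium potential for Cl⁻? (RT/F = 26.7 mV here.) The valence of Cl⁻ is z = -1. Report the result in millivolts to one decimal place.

-26.5 mV

E = (26.7/z) · ln([Cl⁻]_out/[Cl⁻]_in) with z = -1.
For an anion, dividing by z = -1 reverses the sign.
= (26.7/-1) · ln(104/38.5) = -26.70 · ln(2.701)
= -26.70 · (0.9937) = -26.53 mV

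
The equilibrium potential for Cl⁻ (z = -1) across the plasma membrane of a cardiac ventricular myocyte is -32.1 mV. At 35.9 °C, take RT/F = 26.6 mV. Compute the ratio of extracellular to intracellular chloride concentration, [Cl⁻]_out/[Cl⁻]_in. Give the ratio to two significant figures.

ln([out]/[in]) = E·z/(26.6) = -32.1 × -1 / 26.6 = 1.2068
[out]/[in] = e^(1.2068) = 3.343

3.3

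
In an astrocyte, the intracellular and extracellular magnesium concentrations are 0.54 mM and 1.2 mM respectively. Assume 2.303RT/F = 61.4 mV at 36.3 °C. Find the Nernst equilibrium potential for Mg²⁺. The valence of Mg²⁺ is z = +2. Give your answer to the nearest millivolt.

11 mV

E = (61.4/z) · log₁₀([Mg²⁺]_out/[Mg²⁺]_in) with z = +2.
= (61.4/2) · log₁₀(1.2/0.54) = 30.70 · log₁₀(2.222)
= 30.70 · (0.3468) = 10.65 mV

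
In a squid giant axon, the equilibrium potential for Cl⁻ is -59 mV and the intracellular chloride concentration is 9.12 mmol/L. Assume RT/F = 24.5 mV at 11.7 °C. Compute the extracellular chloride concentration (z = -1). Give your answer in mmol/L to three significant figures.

101 mmol/L

Nernst: E = (24.5/-1) · ln([out]/[in]), so ln([out]/[in]) = -59.0 × -1 / 24.5 = 2.4082.
[out]/[in] = e^(2.4082) = 11.11.
[out] = 11.11 × 9.12 = 101.4 mmol/L.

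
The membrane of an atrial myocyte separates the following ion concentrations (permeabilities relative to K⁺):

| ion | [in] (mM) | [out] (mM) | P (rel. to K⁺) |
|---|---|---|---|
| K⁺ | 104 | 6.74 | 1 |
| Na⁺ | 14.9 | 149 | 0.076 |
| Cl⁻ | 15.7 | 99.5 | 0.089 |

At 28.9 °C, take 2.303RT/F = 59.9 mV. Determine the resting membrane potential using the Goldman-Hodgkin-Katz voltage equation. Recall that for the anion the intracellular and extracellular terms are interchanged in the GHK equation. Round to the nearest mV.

-46 mV

Vm = 59.9 · log₁₀[(Σ P·[cation]ₒ + Σ P·[anion]ᵢ) / (Σ P·[cation]ᵢ + Σ P·[anion]ₒ)]
Numerator = 1×6.74 + 0.076×149 + 0.089×15.7 = 19.46
Denominator = 1×104 + 0.076×14.9 + 0.089×99.5 = 114
Vm = 59.9 · log₁₀(0.17073) = 59.9 × (-0.7677) = -45.98 mV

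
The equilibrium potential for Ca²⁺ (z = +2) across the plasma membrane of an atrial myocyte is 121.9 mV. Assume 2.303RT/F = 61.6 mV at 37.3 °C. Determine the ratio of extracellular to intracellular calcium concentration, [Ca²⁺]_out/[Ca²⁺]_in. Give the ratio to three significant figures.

log₁₀([out]/[in]) = E·z/(61.6) = 121.9 × 2 / 61.6 = 3.9578
[out]/[in] = 10^(3.9578) = 9074

9070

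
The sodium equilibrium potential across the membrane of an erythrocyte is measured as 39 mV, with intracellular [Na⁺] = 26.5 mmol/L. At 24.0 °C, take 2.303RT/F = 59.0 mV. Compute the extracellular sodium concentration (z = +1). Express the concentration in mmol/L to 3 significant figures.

121 mmol/L

Nernst: E = (59.0/1) · log₁₀([out]/[in]), so log₁₀([out]/[in]) = 39.0 × 1 / 59.0 = 0.6610.
[out]/[in] = 10^(0.6610) = 4.582.
[out] = 4.582 × 26.5 = 121.4 mmol/L.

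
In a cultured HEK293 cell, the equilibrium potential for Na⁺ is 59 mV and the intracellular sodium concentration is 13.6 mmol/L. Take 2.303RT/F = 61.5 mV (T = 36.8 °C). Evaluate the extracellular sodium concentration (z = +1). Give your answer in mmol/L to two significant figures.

Nernst: E = (61.5/1) · log₁₀([out]/[in]), so log₁₀([out]/[in]) = 59.0 × 1 / 61.5 = 0.9593.
[out]/[in] = 10^(0.9593) = 9.106.
[out] = 9.106 × 13.6 = 123.8 mmol/L.

120 mmol/L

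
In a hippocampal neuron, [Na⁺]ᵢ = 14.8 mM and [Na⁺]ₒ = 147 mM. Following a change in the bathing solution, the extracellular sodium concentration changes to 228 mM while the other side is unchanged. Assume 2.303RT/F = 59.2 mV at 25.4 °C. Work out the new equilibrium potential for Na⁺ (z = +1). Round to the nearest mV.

After the shift: [Na⁺]_out = 228, [Na⁺]_in = 14.8 mM.
E_new = (59.2/1)·log₁₀(228/14.8) = 59.20 · (1.1877) = 70.31 mV

70 mV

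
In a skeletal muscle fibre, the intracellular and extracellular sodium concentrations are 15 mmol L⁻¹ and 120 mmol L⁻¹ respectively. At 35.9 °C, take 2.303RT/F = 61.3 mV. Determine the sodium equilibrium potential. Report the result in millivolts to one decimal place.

E = (61.3/z) · log₁₀([Na⁺]_out/[Na⁺]_in) with z = +1.
= (61.3/1) · log₁₀(120/15) = 61.30 · log₁₀(8)
= 61.30 · (0.9031) = 55.36 mV

55.4 mV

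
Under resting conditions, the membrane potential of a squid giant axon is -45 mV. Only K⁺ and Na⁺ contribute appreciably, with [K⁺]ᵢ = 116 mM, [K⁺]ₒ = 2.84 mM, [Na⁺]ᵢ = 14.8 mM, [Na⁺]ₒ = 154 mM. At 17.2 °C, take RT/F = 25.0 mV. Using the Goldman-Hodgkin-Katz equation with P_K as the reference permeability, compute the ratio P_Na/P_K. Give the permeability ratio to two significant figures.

0.11

Let α = P_Na/P_K. GHK: Vm = 25.0·ln[(Kₒ + α·Naₒ)/(Kᵢ + α·Naᵢ)].
e^(Vm/25.0) = e^(-45.0/25.0) = 0.1653
So 0.1653·(Kᵢ + α·Naᵢ) = Kₒ + α·Naₒ → α = (0.1653·116.0 − 2.84) / (154.0 − 0.1653·14.8)
α = (19.17 − 2.84) / (154.0 − 2.446) = 16.33/151.6 = 0.1078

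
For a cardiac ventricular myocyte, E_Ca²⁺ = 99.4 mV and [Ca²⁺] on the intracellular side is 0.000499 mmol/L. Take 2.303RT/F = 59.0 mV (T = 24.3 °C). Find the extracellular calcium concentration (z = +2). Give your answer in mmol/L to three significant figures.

Nernst: E = (59.0/2) · log₁₀([out]/[in]), so log₁₀([out]/[in]) = 99.4 × 2 / 59.0 = 3.3695.
[out]/[in] = 10^(3.3695) = 2341.
[out] = 2341 × 0.000499 = 1.168 mmol/L.

1.17 mmol/L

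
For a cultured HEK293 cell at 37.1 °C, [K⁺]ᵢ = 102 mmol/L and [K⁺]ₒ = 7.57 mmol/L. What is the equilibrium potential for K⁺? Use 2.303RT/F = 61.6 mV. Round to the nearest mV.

-70 mV

E = (61.6/z) · log₁₀([K⁺]_out/[K⁺]_in) with z = +1.
= (61.6/1) · log₁₀(7.57/102) = 61.60 · log₁₀(0.07422)
= 61.60 · (-1.1295) = -69.58 mV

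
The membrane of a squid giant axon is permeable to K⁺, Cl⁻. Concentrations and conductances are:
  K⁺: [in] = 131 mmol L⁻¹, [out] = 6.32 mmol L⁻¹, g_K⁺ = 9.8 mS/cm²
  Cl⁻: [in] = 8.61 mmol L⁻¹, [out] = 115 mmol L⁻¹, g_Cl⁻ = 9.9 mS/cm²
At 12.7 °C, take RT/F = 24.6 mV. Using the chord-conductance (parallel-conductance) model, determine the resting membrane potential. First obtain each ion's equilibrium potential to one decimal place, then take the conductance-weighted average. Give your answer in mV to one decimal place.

-69.2 mV

E_K⁺ = (24.6/1)·ln(6.32/131) = -74.6 mV
E_Cl⁻ = (24.6/-1)·ln(115/8.61) = -63.8 mV
Vm = (Σ gᵢEᵢ)/(Σ gᵢ) = (9.8·-74.6 + 9.9·-63.8) / (9.8 + 9.9)
= -1362.70 / 19.7 = -69.17 mV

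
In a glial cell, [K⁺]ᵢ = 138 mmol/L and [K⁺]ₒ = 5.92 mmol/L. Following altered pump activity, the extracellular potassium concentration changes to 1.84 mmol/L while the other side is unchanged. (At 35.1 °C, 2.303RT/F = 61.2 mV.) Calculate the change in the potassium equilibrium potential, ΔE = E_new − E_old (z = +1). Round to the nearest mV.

E_old = (61.2/1)·log₁₀(5.92/138) = -83.69 mV
E_new = (61.2/1)·log₁₀(1.84/138) = -114.75 mV
ΔE = -114.75 − (-83.69) = -31.06 mV

-31 mV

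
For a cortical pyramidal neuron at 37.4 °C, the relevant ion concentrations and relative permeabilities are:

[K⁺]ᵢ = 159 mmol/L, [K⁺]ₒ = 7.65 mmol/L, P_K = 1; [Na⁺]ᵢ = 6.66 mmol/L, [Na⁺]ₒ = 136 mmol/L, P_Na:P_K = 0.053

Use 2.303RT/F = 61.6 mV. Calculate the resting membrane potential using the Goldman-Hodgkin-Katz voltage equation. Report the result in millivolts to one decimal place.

Vm = 61.6 · log₁₀[(Σ P·[cation]ₒ + Σ P·[anion]ᵢ) / (Σ P·[cation]ᵢ + Σ P·[anion]ₒ)]
Numerator = 1×7.65 + 0.053×136 = 14.86
Denominator = 1×159 + 0.053×6.66 = 159.4
Vm = 61.6 · log₁₀(0.09324) = 61.6 × (-1.0304) = -63.47 mV

-63.5 mV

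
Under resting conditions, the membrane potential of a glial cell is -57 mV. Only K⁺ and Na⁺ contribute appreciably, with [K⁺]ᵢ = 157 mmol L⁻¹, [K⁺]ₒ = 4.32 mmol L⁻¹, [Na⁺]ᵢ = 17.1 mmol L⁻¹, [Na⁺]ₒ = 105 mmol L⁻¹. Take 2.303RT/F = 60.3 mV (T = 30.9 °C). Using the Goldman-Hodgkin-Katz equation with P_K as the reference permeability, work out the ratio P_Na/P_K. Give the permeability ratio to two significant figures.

0.13

Let α = P_Na/P_K. GHK: Vm = 60.3·log₁₀[(Kₒ + α·Naₒ)/(Kᵢ + α·Naᵢ)].
10^(Vm/60.3) = 10^(-57.0/60.3) = 0.11343
So 0.11343·(Kᵢ + α·Naᵢ) = Kₒ + α·Naₒ → α = (0.11343·157.0 − 4.32) / (105.0 − 0.11343·17.1)
α = (17.81 − 4.32) / (105.0 − 1.94) = 13.49/103.1 = 0.1309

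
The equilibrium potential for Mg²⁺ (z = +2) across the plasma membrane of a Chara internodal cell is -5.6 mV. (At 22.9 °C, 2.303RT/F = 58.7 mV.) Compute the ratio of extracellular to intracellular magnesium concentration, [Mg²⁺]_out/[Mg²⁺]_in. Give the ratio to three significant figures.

0.644

log₁₀([out]/[in]) = E·z/(58.7) = -5.6 × 2 / 58.7 = -0.1908
[out]/[in] = 10^(-0.1908) = 0.6445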